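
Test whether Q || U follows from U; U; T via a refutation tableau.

Yes

Initial set: {U; U; T; !(Q || U)}.
!(Q || U): α-rule — add !Q, !U.
× closes — contains both U and !U.
All 1 branch closes.
Every branch closed, so the premises entail the conclusion.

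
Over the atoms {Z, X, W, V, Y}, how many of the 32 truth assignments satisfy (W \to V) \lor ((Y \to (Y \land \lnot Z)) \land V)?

24

Initial set: {((W \to V) \lor ((Y \to (Y \land \lnot Z)) \land V))}.
((W \to V) \lor ((Y \to (Y \land \lnot Z)) \land V)): β-rule — branch into (W \to V)  //  ((Y \to (Y \land \lnot Z)) \land V).
  branch 1 (add (W \to V)):
    (W \to V): β-rule — branch into \lnot W  //  V.
      branch 1.1 (add \lnot W):
        ○ open, literals {W=false}.
      branch 1.2 (add V):
        ○ open, literals {V=true}.
  branch 2 (add ((Y \to (Y \land \lnot Z)) \land V)):
    ((Y \to (Y \land \lnot Z)) \land V): α-rule — add (Y \to (Y \land \lnot Z)), V.
    (Y \to (Y \land \lnot Z)): β-rule — branch into \lnot Y  //  (Y \land \lnot Z).
      branch 2.1 (add \lnot Y):
        ○ open, literals {V=true, Y=false}.
      branch 2.2 (add (Y \land \lnot Z)):
        (Y \land \lnot Z): α-rule — add Y, \lnot Z.
        ○ open, literals {V=true, Y=true, Z=false}.
0 branches closed, 4 open.
Each open branch fixes some atoms; the unmentioned ones are free. Counting distinct full assignments: branch {W=false} (Z, X, V, Y) contributes 16 new; branch {V=true} (Z, X, W, Y) contributes 8 new; branch {V=true, Y=false} (Z, X, W) contributes 0 new; branch {V=true, Y=true, Z=false} (X, W) contributes 0 new. Total: 24.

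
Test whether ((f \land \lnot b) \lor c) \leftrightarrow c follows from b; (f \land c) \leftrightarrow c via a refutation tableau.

Initial set: {b; ((f \land c) \leftrightarrow c); \lnot (((f \land \lnot b) \lor c) \leftrightarrow c)}.
((f \land c) \leftrightarrow c): β-rule — branch into (f \land c), c  //  \lnot (f \land c), \lnot c.
  branch 1 (add (f \land c), c):
    (f \land c): α-rule — add f, c.
    \lnot (((f \land \lnot b) \lor c) \leftrightarrow c): β-rule — branch into ((f \land \lnot b) \lor c), \lnot c  //  \lnot ((f \land \lnot b) \lor c), c.
      branch 1.1 (add ((f \land \lnot b) \lor c), \lnot c):
        × closes — contains both c and \lnot c.
      branch 1.2 (add \lnot ((f \land \lnot b) \lor c), c):
        \lnot ((f \land \lnot b) \lor c): α-rule — add \lnot (f \land \lnot b), \lnot c.
        × closes — contains both c and \lnot c.
  branch 2 (add \lnot (f \land c), \lnot c):
    \lnot (((f \land \lnot b) \lor c) \leftrightarrow c): β-rule — branch into ((f \land \lnot b) \lor c), \lnot c  //  \lnot ((f \land \lnot b) \lor c), c.
      branch 2.1 (add ((f \land \lnot b) \lor c), \lnot c):
        \lnot (f \land c): β-rule — branch into \lnot f  //  \lnot c.
          branch 2.1.1 (add \lnot f):
            ((f \land \lnot b) \lor c): β-rule — branch into (f \land \lnot b)  //  c.
              branch 2.1.1.1 (add (f \land \lnot b)):
                (f \land \lnot b): α-rule — add f, \lnot b.
                × closes — contains both f and \lnot f.
              branch 2.1.1.2 (add c):
                × closes — contains both c and \lnot c.
          branch 2.1.2 (add \lnot c):
            ((f \land \lnot b) \lor c): β-rule — branch into (f \land \lnot b)  //  c.
              branch 2.1.2.1 (add (f \land \lnot b)):
                (f \land \lnot b): α-rule — add f, \lnot b.
                × closes — contains both b and \lnot b.
              branch 2.1.2.2 (add c):
                × closes — contains both c and \lnot c.
      branch 2.2 (add \lnot ((f \land \lnot b) \lor c), c):
        × closes — contains both c and \lnot c.
All 7 branches close.
Every branch closed, so the premises entail the conclusion.

Yes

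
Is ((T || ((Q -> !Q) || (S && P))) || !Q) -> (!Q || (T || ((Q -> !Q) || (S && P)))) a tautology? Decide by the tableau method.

Assume the negation and expand:
Initial set: {!(((T || ((Q -> !Q) || (S && P))) || !Q) -> (!Q || (T || ((Q -> !Q) || (S && P)))))}.
!(((T || ((Q -> !Q) || (S && P))) || !Q) -> (!Q || (T || ((Q -> !Q) || (S && P))))): α-rule — add ((T || ((Q -> !Q) || (S && P))) || !Q), !(!Q || (T || ((Q -> !Q) || (S && P)))).
!(!Q || (T || ((Q -> !Q) || (S && P)))): α-rule — add !!Q, !(T || ((Q -> !Q) || (S && P))).
!(T || ((Q -> !Q) || (S && P))): α-rule — add !T, !((Q -> !Q) || (S && P)).
!((Q -> !Q) || (S && P)): α-rule — add !(Q -> !Q), !(S && P).
!(Q -> !Q): α-rule — add Q, !!Q.
((T || ((Q -> !Q) || (S && P))) || !Q): β-rule — branch into (T || ((Q -> !Q) || (S && P)))  //  !Q.
  branch 1 (add (T || ((Q -> !Q) || (S && P)))):
    !(S && P): β-rule — branch into !S  //  !P.
      branch 1.1 (add !S):
        (T || ((Q -> !Q) || (S && P))): β-rule — branch into T  //  ((Q -> !Q) || (S && P)).
          branch 1.1.1 (add T):
            × closes — contains both T and !T.
          branch 1.1.2 (add ((Q -> !Q) || (S && P))):
            ((Q -> !Q) || (S && P)): β-rule — branch into (Q -> !Q)  //  (S && P).
              branch 1.1.2.1 (add (Q -> !Q)):
                (Q -> !Q): β-rule — branch into !Q  //  !Q.
                  branch 1.1.2.1.1 (add !Q):
                    × closes — contains both Q and !Q.
                  branch 1.1.2.1.2 (add !Q):
                    × closes — contains both Q and !Q.
              branch 1.1.2.2 (add (S && P)):
                (S && P): α-rule — add S, P.
                × closes — contains both S and !S.
      branch 1.2 (add !P):
        (T || ((Q -> !Q) || (S && P))): β-rule — branch into T  //  ((Q -> !Q) || (S && P)).
          branch 1.2.1 (add T):
            × closes — contains both T and !T.
          branch 1.2.2 (add ((Q -> !Q) || (S && P))):
            ((Q -> !Q) || (S && P)): β-rule — branch into (Q -> !Q)  //  (S && P).
              branch 1.2.2.1 (add (Q -> !Q)):
                (Q -> !Q): β-rule — branch into !Q  //  !Q.
                  branch 1.2.2.1.1 (add !Q):
                    × closes — contains both Q and !Q.
                  branch 1.2.2.1.2 (add !Q):
                    × closes — contains both Q and !Q.
              branch 1.2.2.2 (add (S && P)):
                (S && P): α-rule — add S, P.
                × closes — contains both P and !P.
  branch 2 (add !Q):
    × closes — contains both Q and !Q.
All 9 branches close.
Every branch closed, so the negation is unsatisfiable and the formula is valid.

Valid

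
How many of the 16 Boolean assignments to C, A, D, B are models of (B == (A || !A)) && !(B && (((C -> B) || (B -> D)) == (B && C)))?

Initial set: {((B == (A || !A)) && !(B && (((C -> B) || (B -> D)) == (B && C))))}.
((B == (A || !A)) && !(B && (((C -> B) || (B -> D)) == (B && C)))): α-rule — add (B == (A || !A)), !(B && (((C -> B) || (B -> D)) == (B && C))).
(B == (A || !A)): β-rule — branch into B, (A || !A)  //  !B, !(A || !A).
  branch 1 (add B, (A || !A)):
    !(B && (((C -> B) || (B -> D)) == (B && C))): β-rule — branch into !B  //  !(((C -> B) || (B -> D)) == (B && C)).
      branch 1.1 (add !B):
        × closes — contains both B and !B.
      branch 1.2 (add !(((C -> B) || (B -> D)) == (B && C))):
        (A || !A): β-rule — branch into A  //  !A.
          branch 1.2.1 (add A):
            !(((C -> B) || (B -> D)) == (B && C)): β-rule — branch into ((C -> B) || (B -> D)), !(B && C)  //  !((C -> B) || (B -> D)), (B && C).
              branch 1.2.1.1 (add ((C -> B) || (B -> D)), !(B && C)):
                ((C -> B) || (B -> D)): β-rule — branch into (C -> B)  //  (B -> D).
                  branch 1.2.1.1.1 (add (C -> B)):
                    !(B && C): β-rule — branch into !B  //  !C.
                      branch 1.2.1.1.1.1 (add !B):
                        × closes — contains both B and !B.
                      branch 1.2.1.1.1.2 (add !C):
                        (C -> B): β-rule — branch into !C  //  B.
                          branch 1.2.1.1.1.2.1 (add !C):
                            ○ open, literals {A=1, B=1, C=0}.
                          branch 1.2.1.1.1.2.2 (add B):
                            ○ open, literals {A=1, B=1, C=0}.
                  branch 1.2.1.1.2 (add (B -> D)):
                    !(B && C): β-rule — branch into !B  //  !C.
                      branch 1.2.1.1.2.1 (add !B):
                        × closes — contains both B and !B.
                      branch 1.2.1.1.2.2 (add !C):
                        (B -> D): β-rule — branch into !B  //  D.
                          branch 1.2.1.1.2.2.1 (add !B):
                            × closes — contains both B and !B.
                          branch 1.2.1.1.2.2.2 (add D):
                            ○ open, literals {A=1, B=1, C=0, D=1}.
              branch 1.2.1.2 (add !((C -> B) || (B -> D)), (B && C)):
                !((C -> B) || (B -> D)): α-rule — add !(C -> B), !(B -> D).
                (B && C): α-rule — add B, C.
                !(C -> B): α-rule — add C, !B.
                × closes — contains both B and !B.
          branch 1.2.2 (add !A):
            !(((C -> B) || (B -> D)) == (B && C)): β-rule — branch into ((C -> B) || (B -> D)), !(B && C)  //  !((C -> B) || (B -> D)), (B && C).
              branch 1.2.2.1 (add ((C -> B) || (B -> D)), !(B && C)):
                ((C -> B) || (B -> D)): β-rule — branch into (C -> B)  //  (B -> D).
                  branch 1.2.2.1.1 (add (C -> B)):
                    !(B && C): β-rule — branch into !B  //  !C.
                      branch 1.2.2.1.1.1 (add !B):
                        × closes — contains both B and !B.
                      branch 1.2.2.1.1.2 (add !C):
                        (C -> B): β-rule — branch into !C  //  B.
                          branch 1.2.2.1.1.2.1 (add !C):
                            ○ open, literals {A=0, B=1, C=0}.
                          branch 1.2.2.1.1.2.2 (add B):
                            ○ open, literals {A=0, B=1, C=0}.
                  branch 1.2.2.1.2 (add (B -> D)):
                    !(B && C): β-rule — branch into !B  //  !C.
                      branch 1.2.2.1.2.1 (add !B):
                        × closes — contains both B and !B.
                      branch 1.2.2.1.2.2 (add !C):
                        (B -> D): β-rule — branch into !B  //  D.
                          branch 1.2.2.1.2.2.1 (add !B):
                            × closes — contains both B and !B.
                          branch 1.2.2.1.2.2.2 (add D):
                            ○ open, literals {A=0, B=1, C=0, D=1}.
              branch 1.2.2.2 (add !((C -> B) || (B -> D)), (B && C)):
                !((C -> B) || (B -> D)): α-rule — add !(C -> B), !(B -> D).
                (B && C): α-rule — add B, C.
                !(C -> B): α-rule — add C, !B.
                × closes — contains both B and !B.
  branch 2 (add !B, !(A || !A)):
    !(A || !A): α-rule — add !A, !!A.
    × closes — contains both A and !A.
10 branches closed, 6 open.
Each open branch fixes some atoms; the unmentioned ones are free. Counting distinct full assignments: branch {A=1, B=1, C=0} (D) contributes 2 new; branch {A=1, B=1, C=0} (D) contributes 0 new; branch {A=1, B=1, C=0, D=1} (none free) contributes 0 new; branch {A=0, B=1, C=0} (D) contributes 2 new; branch {A=0, B=1, C=0} (D) contributes 0 new; branch {A=0, B=1, C=0, D=1} (none free) contributes 0 new. Total: 4.

4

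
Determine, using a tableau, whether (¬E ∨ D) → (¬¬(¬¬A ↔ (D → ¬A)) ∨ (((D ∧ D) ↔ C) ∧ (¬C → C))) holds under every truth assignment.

Assume the negation and expand:
Initial set: {F ((¬E ∨ D) → (¬¬(¬¬A ↔ (D → ¬A)) ∨ (((D ∧ D) ↔ C) ∧ (¬C → C))))}.
F ((¬E ∨ D) → (¬¬(¬¬A ↔ (D → ¬A)) ∨ (((D ∧ D) ↔ C) ∧ (¬C → C)))): α-rule — add T (¬E ∨ D), F (¬¬(¬¬A ↔ (D → ¬A)) ∨ (((D ∧ D) ↔ C) ∧ (¬C → C))).
F (¬¬(¬¬A ↔ (D → ¬A)) ∨ (((D ∧ D) ↔ C) ∧ (¬C → C))): α-rule — add F ¬¬(¬¬A ↔ (D → ¬A)), F (((D ∧ D) ↔ C) ∧ (¬C → C)).
F ¬¬(¬¬A ↔ (D → ¬A)): drop double negation, giving F (¬¬A ↔ (D → ¬A)).
T (¬E ∨ D): β-rule — branch into T ¬E  //  T D.
  branch 1 (add T ¬E):
    F (((D ∧ D) ↔ C) ∧ (¬C → C)): β-rule — branch into F ((D ∧ D) ↔ C)  //  F (¬C → C).
      branch 1.1 (add F ((D ∧ D) ↔ C)):
        F (¬¬A ↔ (D → ¬A)): β-rule — branch into T ¬¬A, F (D → ¬A)  //  F ¬¬A, T (D → ¬A).
          branch 1.1.1 (add T ¬¬A, F (D → ¬A)):
            T ¬¬A: drop double negation, giving T A.
            F (D → ¬A): α-rule — add T D, F ¬A.
            F ((D ∧ D) ↔ C): β-rule — branch into T (D ∧ D), F C  //  F (D ∧ D), T C.
              branch 1.1.1.1 (add T (D ∧ D), F C):
                T (D ∧ D): α-rule — add T D, T D.
                ○ open, literals {A=1, C=0, D=1, E=0}.
              branch 1.1.1.2 (add F (D ∧ D), T C):
                F (D ∧ D): β-rule — branch into F D  //  F D.
                  branch 1.1.1.2.1 (add F D):
                    × closes — contains both D and ¬D.
                  branch 1.1.1.2.2 (add F D):
                    × closes — contains both D and ¬D.
          branch 1.1.2 (add F ¬¬A, T (D → ¬A)):
            F ¬¬A: drop double negation, giving F A.
            F ((D ∧ D) ↔ C): β-rule — branch into T (D ∧ D), F C  //  F (D ∧ D), T C.
              branch 1.1.2.1 (add T (D ∧ D), F C):
                T (D ∧ D): α-rule — add T D, T D.
                T (D → ¬A): β-rule — branch into F D  //  T ¬A.
                  branch 1.1.2.1.1 (add F D):
                    × closes — contains both D and ¬D.
                  branch 1.1.2.1.2 (add T ¬A):
                    ○ open, literals {A=0, C=0, D=1, E=0}.
              branch 1.1.2.2 (add F (D ∧ D), T C):
                T (D → ¬A): β-rule — branch into F D  //  T ¬A.
                  branch 1.1.2.2.1 (add F D):
                    F (D ∧ D): β-rule — branch into F D  //  F D.
                      branch 1.1.2.2.1.1 (add F D):
                        ○ open, literals {A=0, C=1, D=0, E=0}.
                      branch 1.1.2.2.1.2 (add F D):
                        ○ open, literals {A=0, C=1, D=0, E=0}.
                  branch 1.1.2.2.2 (add T ¬A):
                    F (D ∧ D): β-rule — branch into F D  //  F D.
                      branch 1.1.2.2.2.1 (add F D):
                        ○ open, literals {A=0, C=1, D=0, E=0}.
                      branch 1.1.2.2.2.2 (add F D):
                        ○ open, literals {A=0, C=1, D=0, E=0}.
      branch 1.2 (add F (¬C → C)):
        F (¬C → C): α-rule — add T ¬C, F C.
        F (¬¬A ↔ (D → ¬A)): β-rule — branch into T ¬¬A, F (D → ¬A)  //  F ¬¬A, T (D → ¬A).
          branch 1.2.1 (add T ¬¬A, F (D → ¬A)):
            T ¬¬A: drop double negation, giving T A.
            F (D → ¬A): α-rule — add T D, F ¬A.
            ○ open, literals {A=1, C=0, D=1, E=0}.
          branch 1.2.2 (add F ¬¬A, T (D → ¬A)):
            F ¬¬A: drop double negation, giving F A.
            T (D → ¬A): β-rule — branch into F D  //  T ¬A.
              branch 1.2.2.1 (add F D):
                ○ open, literals {A=0, C=0, D=0, E=0}.
              branch 1.2.2.2 (add T ¬A):
                ○ open, literals {A=0, C=0, E=0}.
  branch 2 (add T D):
    F (((D ∧ D) ↔ C) ∧ (¬C → C)): β-rule — branch into F ((D ∧ D) ↔ C)  //  F (¬C → C).
      branch 2.1 (add F ((D ∧ D) ↔ C)):
        F (¬¬A ↔ (D → ¬A)): β-rule — branch into T ¬¬A, F (D → ¬A)  //  F ¬¬A, T (D → ¬A).
          branch 2.1.1 (add T ¬¬A, F (D → ¬A)):
            T ¬¬A: drop double negation, giving T A.
            F (D → ¬A): α-rule — add T D, F ¬A.
            F ((D ∧ D) ↔ C): β-rule — branch into T (D ∧ D), F C  //  F (D ∧ D), T C.
              branch 2.1.1.1 (add T (D ∧ D), F C):
                T (D ∧ D): α-rule — add T D, T D.
                ○ open, literals {A=1, C=0, D=1}.
              branch 2.1.1.2 (add F (D ∧ D), T C):
                F (D ∧ D): β-rule — branch into F D  //  F D.
                  branch 2.1.1.2.1 (add F D):
                    × closes — contains both D and ¬D.
                  branch 2.1.1.2.2 (add F D):
                    × closes — contains both D and ¬D.
          branch 2.1.2 (add F ¬¬A, T (D → ¬A)):
            F ¬¬A: drop double negation, giving F A.
            F ((D ∧ D) ↔ C): β-rule — branch into T (D ∧ D), F C  //  F (D ∧ D), T C.
              branch 2.1.2.1 (add T (D ∧ D), F C):
                T (D ∧ D): α-rule — add T D, T D.
                T (D → ¬A): β-rule — branch into F D  //  T ¬A.
                  branch 2.1.2.1.1 (add F D):
                    × closes — contains both D and ¬D.
                  branch 2.1.2.1.2 (add T ¬A):
                    ○ open, literals {A=0, C=0, D=1}.
              branch 2.1.2.2 (add F (D ∧ D), T C):
                T (D → ¬A): β-rule — branch into F D  //  T ¬A.
                  branch 2.1.2.2.1 (add F D):
                    × closes — contains both D and ¬D.
                  branch 2.1.2.2.2 (add T ¬A):
                    F (D ∧ D): β-rule — branch into F D  //  F D.
                      branch 2.1.2.2.2.1 (add F D):
                        × closes — contains both D and ¬D.
                      branch 2.1.2.2.2.2 (add F D):
                        × closes — contains both D and ¬D.
      branch 2.2 (add F (¬C → C)):
        F (¬C → C): α-rule — add T ¬C, F C.
        F (¬¬A ↔ (D → ¬A)): β-rule — branch into T ¬¬A, F (D → ¬A)  //  F ¬¬A, T (D → ¬A).
          branch 2.2.1 (add T ¬¬A, F (D → ¬A)):
            T ¬¬A: drop double negation, giving T A.
            F (D → ¬A): α-rule — add T D, F ¬A.
            ○ open, literals {A=1, C=0, D=1}.
          branch 2.2.2 (add F ¬¬A, T (D → ¬A)):
            F ¬¬A: drop double negation, giving F A.
            T (D → ¬A): β-rule — branch into F D  //  T ¬A.
              branch 2.2.2.1 (add F D):
                × closes — contains both D and ¬D.
              branch 2.2.2.2 (add T ¬A):
                ○ open, literals {A=0, C=0, D=1}.
10 branches closed, 13 open.
An open branch gives a countermodel: A=1, C=0, D=1, E=0 (unmentioned atoms arbitrary); under it the original formula is false.

Not valid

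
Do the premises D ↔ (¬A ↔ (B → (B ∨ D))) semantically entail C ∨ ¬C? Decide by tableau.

Yes

Initial set: {(D ↔ (¬A ↔ (B → (B ∨ D)))); ¬(C ∨ ¬C)}.
¬(C ∨ ¬C): α-rule — add ¬C, ¬¬C.
× closes — contains both C and ¬C.
All 1 branch closes.
Every branch closed, so the premises entail the conclusion.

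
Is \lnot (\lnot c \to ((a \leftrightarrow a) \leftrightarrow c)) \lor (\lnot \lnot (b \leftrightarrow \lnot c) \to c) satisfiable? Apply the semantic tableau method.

Initial set: {(\lnot (\lnot c \to ((a \leftrightarrow a) \leftrightarrow c)) \lor (\lnot \lnot (b \leftrightarrow \lnot c) \to c))}.
(\lnot (\lnot c \to ((a \leftrightarrow a) \leftrightarrow c)) \lor (\lnot \lnot (b \leftrightarrow \lnot c) \to c)): β-rule — branch into \lnot (\lnot c \to ((a \leftrightarrow a) \leftrightarrow c))  //  (\lnot \lnot (b \leftrightarrow \lnot c) \to c).
  branch 1 (add \lnot (\lnot c \to ((a \leftrightarrow a) \leftrightarrow c))):
    \lnot (\lnot c \to ((a \leftrightarrow a) \leftrightarrow c)): α-rule — add \lnot c, \lnot ((a \leftrightarrow a) \leftrightarrow c).
    \lnot ((a \leftrightarrow a) \leftrightarrow c): β-rule — branch into (a \leftrightarrow a), \lnot c  //  \lnot (a \leftrightarrow a), c.
      branch 1.1 (add (a \leftrightarrow a), \lnot c):
        (a \leftrightarrow a): β-rule — branch into a, a  //  \lnot a, \lnot a.
          branch 1.1.1 (add a, a):
            ○ open, literals {a=1, c=0}.
          branch 1.1.2 (add \lnot a, \lnot a):
            ○ open, literals {a=0, c=0}.
      branch 1.2 (add \lnot (a \leftrightarrow a), c):
        × closes — contains both c and \lnot c.
  branch 2 (add (\lnot \lnot (b \leftrightarrow \lnot c) \to c)):
    (\lnot \lnot (b \leftrightarrow \lnot c) \to c): β-rule — branch into \lnot \lnot \lnot (b \leftrightarrow \lnot c)  //  c.
      branch 2.1 (add \lnot \lnot \lnot (b \leftrightarrow \lnot c)):
        \lnot \lnot \lnot (b \leftrightarrow \lnot c): drop double negation, giving \lnot (b \leftrightarrow \lnot c).
        \lnot (b \leftrightarrow \lnot c): β-rule — branch into b, \lnot \lnot c  //  \lnot b, \lnot c.
          branch 2.1.1 (add b, \lnot \lnot c):
            ○ open, literals {b=1, c=1}.
          branch 2.1.2 (add \lnot b, \lnot c):
            ○ open, literals {b=0, c=0}.
      branch 2.2 (add c):
        ○ open, literals {c=1}.
1 branch closed, 5 open.
An open branch gives a satisfying assignment: a=1, c=0.

Satisfiable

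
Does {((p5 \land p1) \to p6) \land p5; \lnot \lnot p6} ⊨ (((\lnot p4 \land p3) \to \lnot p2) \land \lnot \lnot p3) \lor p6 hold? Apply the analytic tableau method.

Yes

Initial set: {(((p5 \land p1) \to p6) \land p5); \lnot \lnot p6; \lnot ((((\lnot p4 \land p3) \to \lnot p2) \land \lnot \lnot p3) \lor p6)}.
(((p5 \land p1) \to p6) \land p5): α-rule — add ((p5 \land p1) \to p6), p5.
\lnot \lnot p6: drop double negation, giving p6.
\lnot ((((\lnot p4 \land p3) \to \lnot p2) \land \lnot \lnot p3) \lor p6): α-rule — add \lnot (((\lnot p4 \land p3) \to \lnot p2) \land \lnot \lnot p3), \lnot p6.
× closes — contains both p6 and \lnot p6.
All 1 branch closes.
Every branch closed, so the premises entail the conclusion.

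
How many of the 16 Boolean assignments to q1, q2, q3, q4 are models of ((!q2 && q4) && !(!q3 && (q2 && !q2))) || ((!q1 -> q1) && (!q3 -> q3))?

7

Initial set: {T (((!q2 && q4) && !(!q3 && (q2 && !q2))) || ((!q1 -> q1) && (!q3 -> q3)))}.
T (((!q2 && q4) && !(!q3 && (q2 && !q2))) || ((!q1 -> q1) && (!q3 -> q3))): β-rule — branch into T ((!q2 && q4) && !(!q3 && (q2 && !q2)))  //  T ((!q1 -> q1) && (!q3 -> q3)).
  branch 1 (add T ((!q2 && q4) && !(!q3 && (q2 && !q2)))):
    T ((!q2 && q4) && !(!q3 && (q2 && !q2))): α-rule — add T (!q2 && q4), T !(!q3 && (q2 && !q2)).
    T (!q2 && q4): α-rule — add T !q2, T q4.
    T !(!q3 && (q2 && !q2)): β-rule — branch into F !q3  //  F (q2 && !q2).
      branch 1.1 (add F !q3):
        ○ open, literals {q2=F, q3=T, q4=T}.
      branch 1.2 (add F (q2 && !q2)):
        F (q2 && !q2): β-rule — branch into F q2  //  F !q2.
          branch 1.2.1 (add F q2):
            ○ open, literals {q2=F, q4=T}.
          branch 1.2.2 (add F !q2):
            × closes — contains both q2 and !q2.
  branch 2 (add T ((!q1 -> q1) && (!q3 -> q3))):
    T ((!q1 -> q1) && (!q3 -> q3)): α-rule — add T (!q1 -> q1), T (!q3 -> q3).
    T (!q1 -> q1): β-rule — branch into F !q1  //  T q1.
      branch 2.1 (add F !q1):
        T (!q3 -> q3): β-rule — branch into F !q3  //  T q3.
          branch 2.1.1 (add F !q3):
            ○ open, literals {q1=T, q3=T}.
          branch 2.1.2 (add T q3):
            ○ open, literals {q1=T, q3=T}.
      branch 2.2 (add T q1):
        T (!q3 -> q3): β-rule — branch into F !q3  //  T q3.
          branch 2.2.1 (add F !q3):
            ○ open, literals {q1=T, q3=T}.
          branch 2.2.2 (add T q3):
            ○ open, literals {q1=T, q3=T}.
1 branch closed, 6 open.
Each open branch fixes some atoms; the unmentioned ones are free. Counting distinct full assignments: branch {q2=F, q3=T, q4=T} (q1) contributes 2 new; branch {q2=F, q4=T} (q1, q3) contributes 2 new; branch {q1=T, q3=T} (q2, q4) contributes 3 new; branch {q1=T, q3=T} (q2, q4) contributes 0 new; branch {q1=T, q3=T} (q2, q4) contributes 0 new; branch {q1=T, q3=T} (q2, q4) contributes 0 new. Total: 7.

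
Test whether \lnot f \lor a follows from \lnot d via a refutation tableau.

No

Initial set: {\lnot d; \lnot (\lnot f \lor a)}.
\lnot (\lnot f \lor a): α-rule — add \lnot \lnot f, \lnot a.
○ open, literals {a=false, d=false, f=true}.
0 branches closed, 1 open.
An open branch gives a countermodel: a=false, d=false, f=true (unmentioned atoms arbitrary); the premises hold there but the conclusion fails.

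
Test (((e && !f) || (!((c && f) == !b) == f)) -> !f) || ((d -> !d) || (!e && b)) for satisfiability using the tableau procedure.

Satisfiable

Initial set: {T ((((e && !f) || (!((c && f) == !b) == f)) -> !f) || ((d -> !d) || (!e && b)))}.
T ((((e && !f) || (!((c && f) == !b) == f)) -> !f) || ((d -> !d) || (!e && b))): β-rule — branch into T (((e && !f) || (!((c && f) == !b) == f)) -> !f)  //  T ((d -> !d) || (!e && b)).
  branch 1 (add T (((e && !f) || (!((c && f) == !b) == f)) -> !f)):
    T (((e && !f) || (!((c && f) == !b) == f)) -> !f): β-rule — branch into F ((e && !f) || (!((c && f) == !b) == f))  //  T !f.
      branch 1.1 (add F ((e && !f) || (!((c && f) == !b) == f))):
        F ((e && !f) || (!((c && f) == !b) == f)): α-rule — add F (e && !f), F (!((c && f) == !b) == f).
        F (e && !f): β-rule — branch into F e  //  F !f.
          branch 1.1.1 (add F e):
            F (!((c && f) == !b) == f): β-rule — branch into T !((c && f) == !b), F f  //  F !((c && f) == !b), T f.
              branch 1.1.1.1 (add T !((c && f) == !b), F f):
                T !((c && f) == !b): β-rule — branch into T (c && f), F !b  //  F (c && f), T !b.
                  branch 1.1.1.1.1 (add T (c && f), F !b):
                    T (c && f): α-rule — add T c, T f.
                    × closes — contains both f and !f.
                  branch 1.1.1.1.2 (add F (c && f), T !b):
                    F (c && f): β-rule — branch into F c  //  F f.
                      branch 1.1.1.1.2.1 (add F c):
                        ○ open, literals {b=0, c=0, e=0, f=0}.
                      branch 1.1.1.1.2.2 (add F f):
                        ○ open, literals {b=0, e=0, f=0}.
              branch 1.1.1.2 (add F !((c && f) == !b), T f):
                F !((c && f) == !b): β-rule — branch into T (c && f), T !b  //  F (c && f), F !b.
                  branch 1.1.1.2.1 (add T (c && f), T !b):
                    T (c && f): α-rule — add T c, T f.
                    ○ open, literals {b=0, c=1, e=0, f=1}.
                  branch 1.1.1.2.2 (add F (c && f), F !b):
                    F (c && f): β-rule — branch into F c  //  F f.
                      branch 1.1.1.2.2.1 (add F c):
                        ○ open, literals {b=1, c=0, e=0, f=1}.
                      branch 1.1.1.2.2.2 (add F f):
                        × closes — contains both f and !f.
          branch 1.1.2 (add F !f):
            F (!((c && f) == !b) == f): β-rule — branch into T !((c && f) == !b), F f  //  F !((c && f) == !b), T f.
              branch 1.1.2.1 (add T !((c && f) == !b), F f):
                × closes — contains both f and !f.
              branch 1.1.2.2 (add F !((c && f) == !b), T f):
                F !((c && f) == !b): β-rule — branch into T (c && f), T !b  //  F (c && f), F !b.
                  branch 1.1.2.2.1 (add T (c && f), T !b):
                    T (c && f): α-rule — add T c, T f.
                    ○ open, literals {b=0, c=1, f=1}.
                  branch 1.1.2.2.2 (add F (c && f), F !b):
                    F (c && f): β-rule — branch into F c  //  F f.
                      branch 1.1.2.2.2.1 (add F c):
                        ○ open, literals {b=1, c=0, f=1}.
                      branch 1.1.2.2.2.2 (add F f):
                        × closes — contains both f and !f.
      branch 1.2 (add T !f):
        ○ open, literals {f=0}.
  branch 2 (add T ((d -> !d) || (!e && b))):
    T ((d -> !d) || (!e && b)): β-rule — branch into T (d -> !d)  //  T (!e && b).
      branch 2.1 (add T (d -> !d)):
        T (d -> !d): β-rule — branch into F d  //  T !d.
          branch 2.1.1 (add F d):
            ○ open, literals {d=0}.
          branch 2.1.2 (add T !d):
            ○ open, literals {d=0}.
      branch 2.2 (add T (!e && b)):
        T (!e && b): α-rule — add T !e, T b.
        ○ open, literals {b=1, e=0}.
4 branches closed, 10 open.
An open branch gives a satisfying assignment: b=0, c=0, e=0, f=0.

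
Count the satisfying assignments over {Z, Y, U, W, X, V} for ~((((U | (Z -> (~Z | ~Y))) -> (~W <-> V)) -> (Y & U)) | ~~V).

14

Initial set: {~((((U | (Z -> (~Z | ~Y))) -> (~W <-> V)) -> (Y & U)) | ~~V)}.
~((((U | (Z -> (~Z | ~Y))) -> (~W <-> V)) -> (Y & U)) | ~~V): α-rule — add ~(((U | (Z -> (~Z | ~Y))) -> (~W <-> V)) -> (Y & U)), ~~~V.
~(((U | (Z -> (~Z | ~Y))) -> (~W <-> V)) -> (Y & U)): α-rule — add ((U | (Z -> (~Z | ~Y))) -> (~W <-> V)), ~(Y & U).
~~~V: drop double negation, giving ~V.
((U | (Z -> (~Z | ~Y))) -> (~W <-> V)): β-rule — branch into ~(U | (Z -> (~Z | ~Y)))  //  (~W <-> V).
  branch 1 (add ~(U | (Z -> (~Z | ~Y)))):
    ~(U | (Z -> (~Z | ~Y))): α-rule — add ~U, ~(Z -> (~Z | ~Y)).
    ~(Z -> (~Z | ~Y)): α-rule — add Z, ~(~Z | ~Y).
    ~(~Z | ~Y): α-rule — add ~~Z, ~~Y.
    ~(Y & U): β-rule — branch into ~Y  //  ~U.
      branch 1.1 (add ~Y):
        × closes — contains both Y and ~Y.
      branch 1.2 (add ~U):
        ○ open, literals {U=0, V=0, Y=1, Z=1}.
  branch 2 (add (~W <-> V)):
    ~(Y & U): β-rule — branch into ~Y  //  ~U.
      branch 2.1 (add ~Y):
        (~W <-> V): β-rule — branch into ~W, V  //  ~~W, ~V.
          branch 2.1.1 (add ~W, V):
            × closes — contains both V and ~V.
          branch 2.1.2 (add ~~W, ~V):
            ○ open, literals {V=0, W=1, Y=0}.
      branch 2.2 (add ~U):
        (~W <-> V): β-rule — branch into ~W, V  //  ~~W, ~V.
          branch 2.2.1 (add ~W, V):
            × closes — contains both V and ~V.
          branch 2.2.2 (add ~~W, ~V):
            ○ open, literals {U=0, V=0, W=1}.
3 branches closed, 3 open.
Each open branch fixes some atoms; the unmentioned ones are free. Counting distinct full assignments: branch {U=0, V=0, Y=1, Z=1} (W, X) contributes 4 new; branch {V=0, W=1, Y=0} (Z, U, X) contributes 8 new; branch {U=0, V=0, W=1} (Z, Y, X) contributes 2 new. Total: 14.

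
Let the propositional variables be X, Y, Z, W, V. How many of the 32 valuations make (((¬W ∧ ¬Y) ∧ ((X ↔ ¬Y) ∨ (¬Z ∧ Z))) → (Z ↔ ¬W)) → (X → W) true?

Initial set: {((((¬W ∧ ¬Y) ∧ ((X ↔ ¬Y) ∨ (¬Z ∧ Z))) → (Z ↔ ¬W)) → (X → W))}.
((((¬W ∧ ¬Y) ∧ ((X ↔ ¬Y) ∨ (¬Z ∧ Z))) → (Z ↔ ¬W)) → (X → W)): β-rule — branch into ¬(((¬W ∧ ¬Y) ∧ ((X ↔ ¬Y) ∨ (¬Z ∧ Z))) → (Z ↔ ¬W))  //  (X → W).
  branch 1 (add ¬(((¬W ∧ ¬Y) ∧ ((X ↔ ¬Y) ∨ (¬Z ∧ Z))) → (Z ↔ ¬W))):
    ¬(((¬W ∧ ¬Y) ∧ ((X ↔ ¬Y) ∨ (¬Z ∧ Z))) → (Z ↔ ¬W)): α-rule — add ((¬W ∧ ¬Y) ∧ ((X ↔ ¬Y) ∨ (¬Z ∧ Z))), ¬(Z ↔ ¬W).
    ((¬W ∧ ¬Y) ∧ ((X ↔ ¬Y) ∨ (¬Z ∧ Z))): α-rule — add (¬W ∧ ¬Y), ((X ↔ ¬Y) ∨ (¬Z ∧ Z)).
    (¬W ∧ ¬Y): α-rule — add ¬W, ¬Y.
    ¬(Z ↔ ¬W): β-rule — branch into Z, ¬¬W  //  ¬Z, ¬W.
      branch 1.1 (add Z, ¬¬W):
        × closes — contains both W and ¬W.
      branch 1.2 (add ¬Z, ¬W):
        ((X ↔ ¬Y) ∨ (¬Z ∧ Z)): β-rule — branch into (X ↔ ¬Y)  //  (¬Z ∧ Z).
          branch 1.2.1 (add (X ↔ ¬Y)):
            (X ↔ ¬Y): β-rule — branch into X, ¬Y  //  ¬X, ¬¬Y.
              branch 1.2.1.1 (add X, ¬Y):
                ○ open, literals {W=false, X=true, Y=false, Z=false}.
              branch 1.2.1.2 (add ¬X, ¬¬Y):
                × closes — contains both Y and ¬Y.
          branch 1.2.2 (add (¬Z ∧ Z)):
            (¬Z ∧ Z): α-rule — add ¬Z, Z.
            × closes — contains both Z and ¬Z.
  branch 2 (add (X → W)):
    (X → W): β-rule — branch into ¬X  //  W.
      branch 2.1 (add ¬X):
        ○ open, literals {X=false}.
      branch 2.2 (add W):
        ○ open, literals {W=true}.
3 branches closed, 3 open.
Each open branch fixes some atoms; the unmentioned ones are free. Counting distinct full assignments: branch {W=false, X=true, Y=false, Z=false} (V) contributes 2 new; branch {X=false} (Y, Z, W, V) contributes 16 new; branch {W=true} (X, Y, Z, V) contributes 8 new. Total: 26.

26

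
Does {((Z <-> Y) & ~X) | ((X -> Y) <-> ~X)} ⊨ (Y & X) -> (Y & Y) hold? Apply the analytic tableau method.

Initial set: {T (((Z <-> Y) & ~X) | ((X -> Y) <-> ~X)); F ((Y & X) -> (Y & Y))}.
F ((Y & X) -> (Y & Y)): α-rule — add T (Y & X), F (Y & Y).
T (Y & X): α-rule — add T Y, T X.
T (((Z <-> Y) & ~X) | ((X -> Y) <-> ~X)): β-rule — branch into T ((Z <-> Y) & ~X)  //  T ((X -> Y) <-> ~X).
  branch 1 (add T ((Z <-> Y) & ~X)):
    T ((Z <-> Y) & ~X): α-rule — add T (Z <-> Y), T ~X.
    × closes — contains both X and ~X.
  branch 2 (add T ((X -> Y) <-> ~X)):
    F (Y & Y): β-rule — branch into F Y  //  F Y.
      branch 2.1 (add F Y):
        × closes — contains both Y and ~Y.
      branch 2.2 (add F Y):
        × closes — contains both Y and ~Y.
All 3 branches close.
Every branch closed, so the premises entail the conclusion.

Yes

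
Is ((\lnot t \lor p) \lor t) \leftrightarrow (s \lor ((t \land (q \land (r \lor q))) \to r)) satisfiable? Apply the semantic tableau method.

Satisfiable

Initial set: {(((\lnot t \lor p) \lor t) \leftrightarrow (s \lor ((t \land (q \land (r \lor q))) \to r)))}.
(((\lnot t \lor p) \lor t) \leftrightarrow (s \lor ((t \land (q \land (r \lor q))) \to r))): β-rule — branch into ((\lnot t \lor p) \lor t), (s \lor ((t \land (q \land (r \lor q))) \to r))  //  \lnot ((\lnot t \lor p) \lor t), \lnot (s \lor ((t \land (q \land (r \lor q))) \to r)).
  branch 1 (add ((\lnot t \lor p) \lor t), (s \lor ((t \land (q \land (r \lor q))) \to r))):
    ((\lnot t \lor p) \lor t): β-rule — branch into (\lnot t \lor p)  //  t.
      branch 1.1 (add (\lnot t \lor p)):
        (s \lor ((t \land (q \land (r \lor q))) \to r)): β-rule — branch into s  //  ((t \land (q \land (r \lor q))) \to r).
          branch 1.1.1 (add s):
            (\lnot t \lor p): β-rule — branch into \lnot t  //  p.
              branch 1.1.1.1 (add \lnot t):
                ○ open, literals {s=true, t=false}.
              branch 1.1.1.2 (add p):
                ○ open, literals {p=true, s=true}.
          branch 1.1.2 (add ((t \land (q \land (r \lor q))) \to r)):
            (\lnot t \lor p): β-rule — branch into \lnot t  //  p.
              branch 1.1.2.1 (add \lnot t):
                ((t \land (q \land (r \lor q))) \to r): β-rule — branch into \lnot (t \land (q \land (r \lor q)))  //  r.
                  branch 1.1.2.1.1 (add \lnot (t \land (q \land (r \lor q)))):
                    \lnot (t \land (q \land (r \lor q))): β-rule — branch into \lnot t  //  \lnot (q \land (r \lor q)).
                      branch 1.1.2.1.1.1 (add \lnot t):
                        ○ open, literals {t=false}.
                      branch 1.1.2.1.1.2 (add \lnot (q \land (r \lor q))):
                        \lnot (q \land (r \lor q)): β-rule — branch into \lnot q  //  \lnot (r \lor q).
                          branch 1.1.2.1.1.2.1 (add \lnot q):
                            ○ open, literals {q=false, t=false}.
                          branch 1.1.2.1.1.2.2 (add \lnot (r \lor q)):
                            \lnot (r \lor q): α-rule — add \lnot r, \lnot q.
                            ○ open, literals {q=false, r=false, t=false}.
                  branch 1.1.2.1.2 (add r):
                    ○ open, literals {r=true, t=false}.
              branch 1.1.2.2 (add p):
                ((t \land (q \land (r \lor q))) \to r): β-rule — branch into \lnot (t \land (q \land (r \lor q)))  //  r.
                  branch 1.1.2.2.1 (add \lnot (t \land (q \land (r \lor q)))):
                    \lnot (t \land (q \land (r \lor q))): β-rule — branch into \lnot t  //  \lnot (q \land (r \lor q)).
                      branch 1.1.2.2.1.1 (add \lnot t):
                        ○ open, literals {p=true, t=false}.
                      branch 1.1.2.2.1.2 (add \lnot (q \land (r \lor q))):
                        \lnot (q \land (r \lor q)): β-rule — branch into \lnot q  //  \lnot (r \lor q).
                          branch 1.1.2.2.1.2.1 (add \lnot q):
                            ○ open, literals {p=true, q=false}.
                          branch 1.1.2.2.1.2.2 (add \lnot (r \lor q)):
                            \lnot (r \lor q): α-rule — add \lnot r, \lnot q.
                            ○ open, literals {p=true, q=false, r=false}.
                  branch 1.1.2.2.2 (add r):
                    ○ open, literals {p=true, r=true}.
      branch 1.2 (add t):
        (s \lor ((t \land (q \land (r \lor q))) \to r)): β-rule — branch into s  //  ((t \land (q \land (r \lor q))) \to r).
          branch 1.2.1 (add s):
            ○ open, literals {s=true, t=true}.
          branch 1.2.2 (add ((t \land (q \land (r \lor q))) \to r)):
            ((t \land (q \land (r \lor q))) \to r): β-rule — branch into \lnot (t \land (q \land (r \lor q)))  //  r.
              branch 1.2.2.1 (add \lnot (t \land (q \land (r \lor q)))):
                \lnot (t \land (q \land (r \lor q))): β-rule — branch into \lnot t  //  \lnot (q \land (r \lor q)).
                  branch 1.2.2.1.1 (add \lnot t):
                    × closes — contains both t and \lnot t.
                  branch 1.2.2.1.2 (add \lnot (q \land (r \lor q))):
                    \lnot (q \land (r \lor q)): β-rule — branch into \lnot q  //  \lnot (r \lor q).
                      branch 1.2.2.1.2.1 (add \lnot q):
                        ○ open, literals {q=false, t=true}.
                      branch 1.2.2.1.2.2 (add \lnot (r \lor q)):
                        \lnot (r \lor q): α-rule — add \lnot r, \lnot q.
                        ○ open, literals {q=false, r=false, t=true}.
              branch 1.2.2.2 (add r):
                ○ open, literals {r=true, t=true}.
  branch 2 (add \lnot ((\lnot t \lor p) \lor t), \lnot (s \lor ((t \land (q \land (r \lor q))) \to r))):
    \lnot ((\lnot t \lor p) \lor t): α-rule — add \lnot (\lnot t \lor p), \lnot t.
    \lnot (s \lor ((t \land (q \land (r \lor q))) \to r)): α-rule — add \lnot s, \lnot ((t \land (q \land (r \lor q))) \to r).
    \lnot (\lnot t \lor p): α-rule — add \lnot \lnot t, \lnot p.
    × closes — contains both t and \lnot t.
2 branches closed, 14 open.
An open branch gives a satisfying assignment: s=true, t=false.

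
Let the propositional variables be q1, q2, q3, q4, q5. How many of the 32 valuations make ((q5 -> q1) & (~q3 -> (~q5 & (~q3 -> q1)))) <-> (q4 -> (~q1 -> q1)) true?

Initial set: {(((q5 -> q1) & (~q3 -> (~q5 & (~q3 -> q1)))) <-> (q4 -> (~q1 -> q1)))}.
(((q5 -> q1) & (~q3 -> (~q5 & (~q3 -> q1)))) <-> (q4 -> (~q1 -> q1))): β-rule — branch into ((q5 -> q1) & (~q3 -> (~q5 & (~q3 -> q1)))), (q4 -> (~q1 -> q1))  //  ~((q5 -> q1) & (~q3 -> (~q5 & (~q3 -> q1)))), ~(q4 -> (~q1 -> q1)).
  branch 1 (add ((q5 -> q1) & (~q3 -> (~q5 & (~q3 -> q1)))), (q4 -> (~q1 -> q1))):
    ((q5 -> q1) & (~q3 -> (~q5 & (~q3 -> q1)))): α-rule — add (q5 -> q1), (~q3 -> (~q5 & (~q3 -> q1))).
    (q4 -> (~q1 -> q1)): β-rule — branch into ~q4  //  (~q1 -> q1).
      branch 1.1 (add ~q4):
        (q5 -> q1): β-rule — branch into ~q5  //  q1.
          branch 1.1.1 (add ~q5):
            (~q3 -> (~q5 & (~q3 -> q1))): β-rule — branch into ~~q3  //  (~q5 & (~q3 -> q1)).
              branch 1.1.1.1 (add ~~q3):
                ○ open, literals {q3=true, q4=false, q5=false}.
              branch 1.1.1.2 (add (~q5 & (~q3 -> q1))):
                (~q5 & (~q3 -> q1)): α-rule — add ~q5, (~q3 -> q1).
                (~q3 -> q1): β-rule — branch into ~~q3  //  q1.
                  branch 1.1.1.2.1 (add ~~q3):
                    ○ open, literals {q3=true, q4=false, q5=false}.
                  branch 1.1.1.2.2 (add q1):
                    ○ open, literals {q1=true, q4=false, q5=false}.
          branch 1.1.2 (add q1):
            (~q3 -> (~q5 & (~q3 -> q1))): β-rule — branch into ~~q3  //  (~q5 & (~q3 -> q1)).
              branch 1.1.2.1 (add ~~q3):
                ○ open, literals {q1=true, q3=true, q4=false}.
              branch 1.1.2.2 (add (~q5 & (~q3 -> q1))):
                (~q5 & (~q3 -> q1)): α-rule — add ~q5, (~q3 -> q1).
                (~q3 -> q1): β-rule — branch into ~~q3  //  q1.
                  branch 1.1.2.2.1 (add ~~q3):
                    ○ open, literals {q1=true, q3=true, q4=false, q5=false}.
                  branch 1.1.2.2.2 (add q1):
                    ○ open, literals {q1=true, q4=false, q5=false}.
      branch 1.2 (add (~q1 -> q1)):
        (q5 -> q1): β-rule — branch into ~q5  //  q1.
          branch 1.2.1 (add ~q5):
            (~q3 -> (~q5 & (~q3 -> q1))): β-rule — branch into ~~q3  //  (~q5 & (~q3 -> q1)).
              branch 1.2.1.1 (add ~~q3):
                (~q1 -> q1): β-rule — branch into ~~q1  //  q1.
                  branch 1.2.1.1.1 (add ~~q1):
                    ○ open, literals {q1=true, q3=true, q5=false}.
                  branch 1.2.1.1.2 (add q1):
                    ○ open, literals {q1=true, q3=true, q5=false}.
              branch 1.2.1.2 (add (~q5 & (~q3 -> q1))):
                (~q5 & (~q3 -> q1)): α-rule — add ~q5, (~q3 -> q1).
                (~q1 -> q1): β-rule — branch into ~~q1  //  q1.
                  branch 1.2.1.2.1 (add ~~q1):
                    (~q3 -> q1): β-rule — branch into ~~q3  //  q1.
                      branch 1.2.1.2.1.1 (add ~~q3):
                        ○ open, literals {q1=true, q3=true, q5=false}.
                      branch 1.2.1.2.1.2 (add q1):
                        ○ open, literals {q1=true, q5=false}.
                  branch 1.2.1.2.2 (add q1):
                    (~q3 -> q1): β-rule — branch into ~~q3  //  q1.
                      branch 1.2.1.2.2.1 (add ~~q3):
                        ○ open, literals {q1=true, q3=true, q5=false}.
                      branch 1.2.1.2.2.2 (add q1):
                        ○ open, literals {q1=true, q5=false}.
          branch 1.2.2 (add q1):
            (~q3 -> (~q5 & (~q3 -> q1))): β-rule — branch into ~~q3  //  (~q5 & (~q3 -> q1)).
              branch 1.2.2.1 (add ~~q3):
                (~q1 -> q1): β-rule — branch into ~~q1  //  q1.
                  branch 1.2.2.1.1 (add ~~q1):
                    ○ open, literals {q1=true, q3=true}.
                  branch 1.2.2.1.2 (add q1):
                    ○ open, literals {q1=true, q3=true}.
              branch 1.2.2.2 (add (~q5 & (~q3 -> q1))):
                (~q5 & (~q3 -> q1)): α-rule — add ~q5, (~q3 -> q1).
                (~q1 -> q1): β-rule — branch into ~~q1  //  q1.
                  branch 1.2.2.2.1 (add ~~q1):
                    (~q3 -> q1): β-rule — branch into ~~q3  //  q1.
                      branch 1.2.2.2.1.1 (add ~~q3):
                        ○ open, literals {q1=true, q3=true, q5=false}.
                      branch 1.2.2.2.1.2 (add q1):
                        ○ open, literals {q1=true, q5=false}.
                  branch 1.2.2.2.2 (add q1):
                    (~q3 -> q1): β-rule — branch into ~~q3  //  q1.
                      branch 1.2.2.2.2.1 (add ~~q3):
                        ○ open, literals {q1=true, q3=true, q5=false}.
                      branch 1.2.2.2.2.2 (add q1):
                        ○ open, literals {q1=true, q5=false}.
  branch 2 (add ~((q5 -> q1) & (~q3 -> (~q5 & (~q3 -> q1)))), ~(q4 -> (~q1 -> q1))):
    ~(q4 -> (~q1 -> q1)): α-rule — add q4, ~(~q1 -> q1).
    ~(~q1 -> q1): α-rule — add ~q1, ~q1.
    ~((q5 -> q1) & (~q3 -> (~q5 & (~q3 -> q1)))): β-rule — branch into ~(q5 -> q1)  //  ~(~q3 -> (~q5 & (~q3 -> q1))).
      branch 2.1 (add ~(q5 -> q1)):
        ~(q5 -> q1): α-rule — add q5, ~q1.
        ○ open, literals {q1=false, q4=true, q5=true}.
      branch 2.2 (add ~(~q3 -> (~q5 & (~q3 -> q1)))):
        ~(~q3 -> (~q5 & (~q3 -> q1))): α-rule — add ~q3, ~(~q5 & (~q3 -> q1)).
        ~(~q5 & (~q3 -> q1)): β-rule — branch into ~~q5  //  ~(~q3 -> q1).
          branch 2.2.1 (add ~~q5):
            ○ open, literals {q1=false, q3=false, q4=true, q5=true}.
          branch 2.2.2 (add ~(~q3 -> q1)):
            ~(~q3 -> q1): α-rule — add ~q3, ~q1.
            ○ open, literals {q1=false, q3=false, q4=true}.
0 branches closed, 21 open.
Each open branch fixes some atoms; the unmentioned ones are free. Counting distinct full assignments: branch {q3=true, q4=false, q5=false} (q1, q2) contributes 4 new; branch {q3=true, q4=false, q5=false} (q1, q2) contributes 0 new; branch {q1=true, q4=false, q5=false} (q2, q3) contributes 2 new; branch {q1=true, q3=true, q4=false} (q2, q5) contributes 2 new; branch {q1=true, q3=true, q4=false, q5=false} (q2) contributes 0 new; branch {q1=true, q4=false, q5=false} (q2, q3) contributes 0 new; branch {q1=true, q3=true, q5=false} (q2, q4) contributes 2 new; branch {q1=true, q3=true, q5=false} (q2, q4) contributes 0 new; branch {q1=true, q3=true, q5=false} (q2, q4) contributes 0 new; branch {q1=true, q5=false} (q2, q3, q4) contributes 2 new; branch {q1=true, q3=true, q5=false} (q2, q4) contributes 0 new; branch {q1=true, q5=false} (q2, q3, q4) contributes 0 new; branch {q1=true, q3=true} (q2, q4, q5) contributes 2 new; branch {q1=true, q3=true} (q2, q4, q5) contributes 0 new; branch {q1=true, q3=true, q5=false} (q2, q4) contributes 0 new; branch {q1=true, q5=false} (q2, q3, q4) contributes 0 new; branch {q1=true, q3=true, q5=false} (q2, q4) contributes 0 new; branch {q1=true, q5=false} (q2, q3, q4) contributes 0 new; branch {q1=false, q4=true, q5=true} (q2, q3) contributes 4 new; branch {q1=false, q3=false, q4=true, q5=true} (q2) contributes 0 new; branch {q1=false, q3=false, q4=true} (q2, q5) contributes 2 new. Total: 20.

20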